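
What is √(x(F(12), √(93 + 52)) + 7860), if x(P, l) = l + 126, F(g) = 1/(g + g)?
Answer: √(7986 + √145) ≈ 89.432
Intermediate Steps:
F(g) = 1/(2*g)
x(P, l) = 126 + l
√(x(F(12), √(93 + 52)) + 7860) = √((126 + √(93 + 52)) + 7860) = √((126 + √145) + 7860) = √(7986 + √145)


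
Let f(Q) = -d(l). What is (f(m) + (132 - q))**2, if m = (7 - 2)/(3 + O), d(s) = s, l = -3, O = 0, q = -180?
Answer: 99225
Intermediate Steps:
m = 5/3 (m = (7 - 2)/(3 + 0) = 5/3 ≈ 1.6667)
f(Q) = 3 (f(Q) = -1*(-3) = 3)
(f(m) + (132 - q))**2 = (3 + (132 - 1*(-180)))**2 = (3 + (132 + 180))**2 = (3 + 312)**2 = 315**2 = 99225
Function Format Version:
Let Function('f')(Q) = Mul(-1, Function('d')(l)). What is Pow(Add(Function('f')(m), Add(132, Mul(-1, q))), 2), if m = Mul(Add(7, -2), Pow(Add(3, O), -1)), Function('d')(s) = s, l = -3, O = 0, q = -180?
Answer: 99225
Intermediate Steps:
m = Rational(5, 3) (m = Mul(Add(7, -2), Pow(Add(3, 0), -1)) = Mul(5, Pow(3, -1)) = Mul(5, Rational(1, 3)) = Rational(5, 3) ≈ 1.6667)
Function('f')(Q) = 3 (Function('f')(Q) = Mul(-1, -3) = 3)
Pow(Add(Function('f')(m), Add(132, Mul(-1, q))), 2) = Pow(Add(3, Add(132, Mul(-1, -180))), 2) = Pow(Add(3, Add(132, 180)), 2) = Pow(Add(3, 312), 2) = Pow(315, 2) = 99225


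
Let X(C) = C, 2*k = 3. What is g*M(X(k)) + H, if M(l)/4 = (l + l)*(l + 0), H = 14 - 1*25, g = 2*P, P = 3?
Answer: 97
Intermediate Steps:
k = 3/2 (k = (½)*3 = 3/2 ≈ 1.5000)
g = 6 (g = 2*3 = 6)
H = -11 (H = 14 - 25 = -11)
M(l) = 8*l² (M(l) = 4*((l + l)*(l + 0)) = 4*((2*l)*l) = 4*(2*l²) = 8*l²)
g*M(X(k)) + H = 6*(8*(3/2)²) - 11 = 6*(8*(9/4)) - 11 = 6*18 - 11 = 108 - 11 = 97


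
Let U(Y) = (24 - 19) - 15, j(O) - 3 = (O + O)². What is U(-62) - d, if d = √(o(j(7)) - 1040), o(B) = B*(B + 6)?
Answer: -10 - √39755 ≈ -209.39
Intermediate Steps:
j(O) = 3 + 4*O² (j(O) = 3 + (O + O)² = 3 + (2*O)² = 3 + 4*O²)
o(B) = B*(6 + B)
U(Y) = -10 (U(Y) = 5 - 15 = -10)
d = √39755 (d = √((3 + 4*7²)*(6 + (3 + 4*7²)) - 1040) = √((3 + 4*49)*(6 + (3 + 4*49)) - 1040) = √((3 + 196)*(6 + (3 + 196)) - 1040) = √(199*(6 + 199) - 1040) = √(199*205 - 1040) = √(40795 - 1040) = √39755 ≈ 199.39)
U(-62) - d = -10 - √39755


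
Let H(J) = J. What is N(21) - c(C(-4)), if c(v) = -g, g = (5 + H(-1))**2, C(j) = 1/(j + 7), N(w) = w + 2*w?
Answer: 79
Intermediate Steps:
N(w) = 3*w
C(j) = 1/(7 + j)
g = 16 (g = (5 - 1)**2 = 4**2 = 16)
c(v) = -16 (c(v) = -1*16 = -16)
N(21) - c(C(-4)) = 3*21 - 1*(-16) = 63 + 16 = 79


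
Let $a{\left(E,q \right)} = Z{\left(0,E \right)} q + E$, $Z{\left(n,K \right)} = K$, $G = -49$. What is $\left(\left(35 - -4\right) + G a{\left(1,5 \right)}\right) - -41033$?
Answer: $40778$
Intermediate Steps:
$a{\left(E,q \right)} = E + E q$ ($a{\left(E,q \right)} = E q + E = E + E q$)
$\left(\left(35 - -4\right) + G a{\left(1,5 \right)}\right) - -41033 = \left(\left(35 - -4\right) - 49 \cdot 1 \left(1 + 5\right)\right) - -41033 = \left(\left(35 + 4\right) - 49 \cdot 1 \cdot 6\right) + 41033 = \left(39 - 294\right) + 41033 = -255 + 41033 = 40778$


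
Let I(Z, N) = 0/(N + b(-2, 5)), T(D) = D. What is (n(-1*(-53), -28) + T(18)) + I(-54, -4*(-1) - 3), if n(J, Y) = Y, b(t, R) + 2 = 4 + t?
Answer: -10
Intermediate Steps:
b(t, R) = 2 + t (b(t, R) = -2 + (4 + t) = 2 + t)
I(Z, N) = 0 (I(Z, N) = 0/(N + (2 - 2)) = 0/(N + 0) = 0/N = 0)
(n(-1*(-53), -28) + T(18)) + I(-54, -4*(-1) - 3) = (-28 + 18) + 0 = -10 + 0 = -10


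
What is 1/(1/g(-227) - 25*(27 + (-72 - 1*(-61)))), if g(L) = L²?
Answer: -51529/20611599 ≈ -0.0025000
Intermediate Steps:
1/(1/g(-227) - 25*(27 + (-72 - 1*(-61)))) = 1/(1/((-227)²) - 25*(27 + (-72 - 1*(-61)))) = 1/(1/51529 - 25*(27 + (-72 + 61))) = 1/(1/51529 - 25*(27 - 11)) = 1/(1/51529 - 25*16) = 1/(1/51529 - 400) = 1/(-20611599/51529) = -51529/20611599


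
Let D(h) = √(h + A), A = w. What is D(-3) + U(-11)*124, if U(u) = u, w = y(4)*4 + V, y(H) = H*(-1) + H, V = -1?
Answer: -1364 + 2*I ≈ -1364.0 + 2.0*I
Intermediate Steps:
y(H) = 0 (y(H) = -H + H = 0)
w = -1 (w = 0*4 - 1 = 0 - 1 = -1)
A = -1
D(h) = √(-1 + h) (D(h) = √(h - 1) = √(-1 + h))
D(-3) + U(-11)*124 = √(-1 - 3) - 11*124 = √(-4) - 1364 = 2*I - 1364 = -1364 + 2*I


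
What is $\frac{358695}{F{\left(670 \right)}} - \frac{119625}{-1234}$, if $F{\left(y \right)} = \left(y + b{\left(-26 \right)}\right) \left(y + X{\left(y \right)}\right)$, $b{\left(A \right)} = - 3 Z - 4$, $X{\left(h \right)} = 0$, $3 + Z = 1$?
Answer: $\frac{1810086321}{18519872} \approx 97.738$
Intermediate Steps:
$Z = -2$ ($Z = -3 + 1 = -2$)
$b{\left(A \right)} = 2$ ($b{\left(A \right)} = \left(-3\right) \left(-2\right) - 4 = 6 - 4 = 2$)
$F{\left(y \right)} = y \left(2 + y\right)$ ($F{\left(y \right)} = \left(y + 2\right) \left(y + 0\right) = \left(2 + y\right) y = y \left(2 + y\right)$)
$\frac{358695}{F{\left(670 \right)}} - \frac{119625}{-1234} = \frac{358695}{670 \left(2 + 670\right)} - \frac{119625}{-1234} = \frac{358695}{670 \cdot 672} - - \frac{119625}{1234} = \frac{358695}{450240} + \frac{119625}{1234} = 358695 \cdot \frac{1}{450240} + \frac{119625}{1234} = \frac{23913}{30016} + \frac{119625}{1234} = \frac{1810086321}{18519872}$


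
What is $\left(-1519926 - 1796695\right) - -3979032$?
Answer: $662411$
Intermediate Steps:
$\left(-1519926 - 1796695\right) - -3979032 = -3316621 + 3979032 = 662411$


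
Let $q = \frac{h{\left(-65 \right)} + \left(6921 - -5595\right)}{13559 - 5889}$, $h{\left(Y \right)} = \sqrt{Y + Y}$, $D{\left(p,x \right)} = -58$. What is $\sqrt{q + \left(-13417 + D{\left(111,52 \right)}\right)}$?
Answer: $\frac{\sqrt{-792623429780 + 7670 i \sqrt{130}}}{7670} \approx 6.4034 \cdot 10^{-6} + 116.07 i$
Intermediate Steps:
$h{\left(Y \right)} = \sqrt{2} \sqrt{Y}$ ($h{\left(Y \right)} = \sqrt{2 Y} = \sqrt{2} \sqrt{Y}$)
$q = \frac{6258}{3835} + \frac{i \sqrt{130}}{7670}$ ($q = \frac{\sqrt{2} \sqrt{-65} + \left(6921 - -5595\right)}{13559 - 5889} = \frac{\sqrt{2} i \sqrt{65} + \left(6921 + 5595\right)}{7670} = \left(i \sqrt{130} + 12516\right) \frac{1}{7670} = \left(12516 + i \sqrt{130}\right) \frac{1}{7670} = \frac{6258}{3835} + \frac{i \sqrt{130}}{7670} \approx 1.6318 + 0.0014865 i$)
$\sqrt{q + \left(-13417 + D{\left(111,52 \right)}\right)} = \sqrt{\left(\frac{6258}{3835} + \frac{i \sqrt{130}}{7670}\right) - 13475} = \sqrt{- \frac{51670367}{3835} + \frac{i \sqrt{130}}{7670}}$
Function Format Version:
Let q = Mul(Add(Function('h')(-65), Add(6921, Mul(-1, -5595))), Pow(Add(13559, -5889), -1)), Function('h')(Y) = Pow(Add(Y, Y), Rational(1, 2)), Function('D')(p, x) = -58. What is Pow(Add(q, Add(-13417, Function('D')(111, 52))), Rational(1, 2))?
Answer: Mul(Rational(1, 7670), Pow(Add(-792623429780, Mul(7670, I, Pow(130, Rational(1, 2)))), Rational(1, 2))) ≈ Add(6.4034e-6, Mul(116.07, I))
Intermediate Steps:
Function('h')(Y) = Mul(Pow(2, Rational(1, 2)), Pow(Y, Rational(1, 2))) (Function('h')(Y) = Pow(Mul(2, Y), Rational(1, 2)) = Mul(Pow(2, Rational(1, 2)), Pow(Y, Rational(1, 2))))
q = Add(Rational(6258, 3835), Mul(Rational(1, 7670), I, Pow(130, Rational(1, 2)))) (q = Mul(Add(Mul(Pow(2, Rational(1, 2)), Pow(-65, Rational(1, 2))), Add(6921, Mul(-1, -5595))), Pow(Add(13559, -5889), -1)) = Mul(Add(Mul(Pow(2, Rational(1, 2)), Mul(I, Pow(65, Rational(1, 2)))), Add(6921, 5595)), Pow(7670, -1)) = Mul(Add(Mul(I, Pow(130, Rational(1, 2))), 12516), Rational(1, 7670)) = Mul(Add(12516, Mul(I, Pow(130, Rational(1, 2)))), Rational(1, 7670)) = Add(Rational(6258, 3835), Mul(Rational(1, 7670), I, Pow(130, Rational(1, 2)))) ≈ Add(1.6318, Mul(0.0014865, I)))
Pow(Add(q, Add(-13417, Function('D')(111, 52))), Rational(1, 2)) = Pow(Add(Add(Rational(6258, 3835), Mul(Rational(1, 7670), I, Pow(130, Rational(1, 2)))), Add(-13417, -58)), Rational(1, 2)) = Pow(Add(Add(Rational(6258, 3835), Mul(Rational(1, 7670), I, Pow(130, Rational(1, 2)))), -13475), Rational(1, 2)) = Pow(Add(Rational(-51670367, 3835), Mul(Rational(1, 7670), I, Pow(130, Rational(1, 2)))), Rational(1, 2))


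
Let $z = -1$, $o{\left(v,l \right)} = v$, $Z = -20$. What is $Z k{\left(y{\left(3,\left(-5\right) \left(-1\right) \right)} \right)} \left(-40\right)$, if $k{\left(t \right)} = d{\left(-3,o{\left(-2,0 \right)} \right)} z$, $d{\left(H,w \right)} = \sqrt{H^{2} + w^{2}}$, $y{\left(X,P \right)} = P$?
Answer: $- 800 \sqrt{13} \approx -2884.4$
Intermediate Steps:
$k{\left(t \right)} = - \sqrt{13}$ ($k{\left(t \right)} = \sqrt{\left(-3\right)^{2} + \left(-2\right)^{2}} \left(-1\right) = \sqrt{9 + 4} \left(-1\right) = \sqrt{13} \left(-1\right) = - \sqrt{13}$)
$Z k{\left(y{\left(3,\left(-5\right) \left(-1\right) \right)} \right)} \left(-40\right) = - 20 \left(- \sqrt{13}\right) \left(-40\right) = 20 \sqrt{13} \left(-40\right) = - 800 \sqrt{13}$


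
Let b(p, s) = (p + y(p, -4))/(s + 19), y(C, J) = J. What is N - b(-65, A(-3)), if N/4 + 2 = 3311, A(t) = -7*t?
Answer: 529509/40 ≈ 13238.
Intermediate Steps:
N = 13236 (N = -8 + 4*3311 = -8 + 13244 = 13236)
b(p, s) = (-4 + p)/(19 + s) (b(p, s) = (p - 4)/(s + 19) = (-4 + p)/(19 + s))
N - b(-65, A(-3)) = 13236 - (-4 - 65)/(19 - 7*(-3)) = 13236 - (-69)/(19 + 21) = 13236 - (-69)/40 = 13236 - 1*(-69/40) = 13236 + 69/40 = 529509/40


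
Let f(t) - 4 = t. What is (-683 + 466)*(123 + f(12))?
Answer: -30163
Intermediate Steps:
f(t) = 4 + t
(-683 + 466)*(123 + f(12)) = (-683 + 466)*(123 + (4 + 12)) = -217*(123 + 16) = -217*139 = -30163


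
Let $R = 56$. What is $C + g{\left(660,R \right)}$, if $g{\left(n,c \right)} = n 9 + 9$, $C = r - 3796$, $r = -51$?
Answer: $2102$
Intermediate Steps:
$C = -3847$ ($C = -51 - 3796 = -3847$)
$g{\left(n,c \right)} = 9 + 9 n$ ($g{\left(n,c \right)} = 9 n + 9 = 9 + 9 n$)
$C + g{\left(660,R \right)} = -3847 + \left(9 + 9 \cdot 660\right) = -3847 + \left(9 + 5940\right) = -3847 + 5949 = 2102$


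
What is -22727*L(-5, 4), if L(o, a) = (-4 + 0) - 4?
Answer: 181816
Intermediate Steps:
L(o, a) = -8 (L(o, a) = -4 - 4 = -8)
-22727*L(-5, 4) = -22727*(-8) = 181816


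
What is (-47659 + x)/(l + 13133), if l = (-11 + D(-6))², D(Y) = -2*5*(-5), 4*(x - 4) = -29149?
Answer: -219769/58616 ≈ -3.7493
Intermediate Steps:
x = -29133/4 (x = 4 + (¼)*(-29149) = 4 - 29149/4 = -29133/4 ≈ -7283.3)
D(Y) = 50 (D(Y) = -10*(-5) = 50)
l = 1521 (l = (-11 + 50)² = 39² = 1521)
(-47659 + x)/(l + 13133) = (-47659 - 29133/4)/(1521 + 13133) = -219769/4/14654 = -219769/4*1/14654 = -219769/58616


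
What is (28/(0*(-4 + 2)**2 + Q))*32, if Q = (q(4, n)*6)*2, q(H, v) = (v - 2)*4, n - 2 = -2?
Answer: -28/3 ≈ -9.3333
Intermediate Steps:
n = 0 (n = 2 - 2 = 0)
q(H, v) = -8 + 4*v (q(H, v) = (-2 + v)*4 = -8 + 4*v)
Q = -96 (Q = ((-8 + 4*0)*6)*2 = ((-8 + 0)*6)*2 = -8*6*2 = -48*2 = -96)
(28/(0*(-4 + 2)**2 + Q))*32 = (28/(0*(-4 + 2)**2 - 96))*32 = (28/(0*(-2)**2 - 96))*32 = (28/(0*4 - 96))*32 = (28/(0 - 96))*32 = (28/(-96))*32 = (28*(-1/96))*32 = -7/24*32 = -28/3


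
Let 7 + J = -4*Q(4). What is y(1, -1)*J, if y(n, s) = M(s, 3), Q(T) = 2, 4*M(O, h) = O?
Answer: 15/4 ≈ 3.7500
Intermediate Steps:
M(O, h) = O/4
y(n, s) = s/4
J = -15 (J = -7 - 4*2 = -7 - 8 = -15)
y(1, -1)*J = ((¼)*(-1))*(-15) = -¼*(-15) = 15/4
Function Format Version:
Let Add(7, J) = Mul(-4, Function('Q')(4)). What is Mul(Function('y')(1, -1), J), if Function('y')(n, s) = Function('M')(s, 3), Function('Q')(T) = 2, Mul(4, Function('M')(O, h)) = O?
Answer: Rational(15, 4) ≈ 3.7500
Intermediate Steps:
Function('M')(O, h) = Mul(Rational(1, 4), O)
Function('y')(n, s) = Mul(Rational(1, 4), s)
J = -15 (J = Add(-7, Mul(-4, 2)) = Add(-7, -8) = -15)
Mul(Function('y')(1, -1), J) = Mul(Mul(Rational(1, 4), -1), -15) = Mul(Rational(-1, 4), -15) = Rational(15, 4)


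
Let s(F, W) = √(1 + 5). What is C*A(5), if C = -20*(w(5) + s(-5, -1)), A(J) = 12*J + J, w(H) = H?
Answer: -6500 - 1300*√6 ≈ -9684.3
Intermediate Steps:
A(J) = 13*J
s(F, W) = √6
C = -100 - 20*√6 (C = -20*(5 + √6) = -100 - 20*√6 ≈ -148.99)
C*A(5) = (-100 - 20*√6)*(13*5) = (-100 - 20*√6)*65 = -6500 - 1300*√6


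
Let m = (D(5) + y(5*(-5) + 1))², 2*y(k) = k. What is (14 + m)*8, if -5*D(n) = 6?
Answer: 37648/25 ≈ 1505.9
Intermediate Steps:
D(n) = -6/5 (D(n) = -⅕*6 = -6/5)
y(k) = k/2
m = 4356/25 (m = (-6/5 + (5*(-5) + 1)/2)² = (-6/5 + (-25 + 1)/2)² = (-6/5 + (½)*(-24))² = (-6/5 - 12)² = (-66/5)² = 4356/25 ≈ 174.24)
(14 + m)*8 = (14 + 4356/25)*8 = (4706/25)*8 = 37648/25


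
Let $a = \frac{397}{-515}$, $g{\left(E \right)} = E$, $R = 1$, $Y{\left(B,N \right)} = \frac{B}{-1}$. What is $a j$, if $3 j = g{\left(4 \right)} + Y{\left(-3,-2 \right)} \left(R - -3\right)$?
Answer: $- \frac{6352}{1545} \approx -4.1113$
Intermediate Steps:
$Y{\left(B,N \right)} = - B$ ($Y{\left(B,N \right)} = B \left(-1\right) = - B$)
$j = \frac{16}{3}$ ($j = \frac{4 + \left(-1\right) \left(-3\right) \left(1 - -3\right)}{3} = \frac{4 + 3 \left(1 + 3\right)}{3} = \frac{4 + 3 \cdot 4}{3} = \frac{4 + 12}{3} = \frac{1}{3} \cdot 16 = \frac{16}{3} \approx 5.3333$)
$a = - \frac{397}{515}$ ($a = 397 \left(- \frac{1}{515}\right) = - \frac{397}{515} \approx -0.77087$)
$a j = \left(- \frac{397}{515}\right) \frac{16}{3} = - \frac{6352}{1545}$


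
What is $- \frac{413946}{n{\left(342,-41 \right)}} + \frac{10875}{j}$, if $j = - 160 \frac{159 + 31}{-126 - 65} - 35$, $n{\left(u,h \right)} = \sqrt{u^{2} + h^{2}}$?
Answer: $\frac{138475}{1581} - \frac{6786 \sqrt{118645}}{1945} \approx -1114.2$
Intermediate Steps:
$n{\left(u,h \right)} = \sqrt{h^{2} + u^{2}}$
$j = \frac{23715}{191}$ ($j = - 160 \frac{190}{-191} - 35 = - 160 \cdot 190 \left(- \frac{1}{191}\right) - 35 = \left(-160\right) \left(- \frac{190}{191}\right) - 35 = \frac{30400}{191} - 35 = \frac{23715}{191} \approx 124.16$)
$- \frac{413946}{n{\left(342,-41 \right)}} + \frac{10875}{j} = - \frac{413946}{\sqrt{\left(-41\right)^{2} + 342^{2}}} + \frac{10875}{\frac{23715}{191}} = - \frac{413946}{\sqrt{1681 + 116964}} + 10875 \cdot \frac{191}{23715} = - \frac{413946}{\sqrt{118645}} + \frac{138475}{1581} = - 413946 \frac{\sqrt{118645}}{118645} + \frac{138475}{1581} = - \frac{6786 \sqrt{118645}}{1945} + \frac{138475}{1581} = \frac{138475}{1581} - \frac{6786 \sqrt{118645}}{1945}$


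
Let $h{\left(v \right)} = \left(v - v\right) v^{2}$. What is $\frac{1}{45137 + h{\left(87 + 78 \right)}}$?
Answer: $\frac{1}{45137} \approx 2.2155 \cdot 10^{-5}$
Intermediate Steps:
$h{\left(v \right)} = 0$ ($h{\left(v \right)} = 0 v^{2} = 0$)
$\frac{1}{45137 + h{\left(87 + 78 \right)}} = \frac{1}{45137 + 0} = \frac{1}{45137}$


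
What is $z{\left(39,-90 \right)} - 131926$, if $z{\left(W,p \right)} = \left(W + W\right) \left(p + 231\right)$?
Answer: $-120928$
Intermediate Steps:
$z{\left(W,p \right)} = 2 W \left(231 + p\right)$
$z{\left(39,-90 \right)} - 131926 = 2 \cdot 39 \left(231 - 90\right) - 131926 = 2 \cdot 39 \cdot 141 - 131926 = 10998 - 131926 = -120928$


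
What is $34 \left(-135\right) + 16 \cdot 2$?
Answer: $-4558$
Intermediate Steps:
$34 \left(-135\right) + 16 \cdot 2 = -4590 + 32 = -4558$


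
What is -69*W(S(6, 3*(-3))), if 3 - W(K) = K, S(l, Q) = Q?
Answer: -828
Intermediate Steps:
W(K) = 3 - K
-69*W(S(6, 3*(-3))) = -69*(3 - 3*(-3)) = -69*(3 - 1*(-9)) = -69*(3 + 9) = -69*12 = -828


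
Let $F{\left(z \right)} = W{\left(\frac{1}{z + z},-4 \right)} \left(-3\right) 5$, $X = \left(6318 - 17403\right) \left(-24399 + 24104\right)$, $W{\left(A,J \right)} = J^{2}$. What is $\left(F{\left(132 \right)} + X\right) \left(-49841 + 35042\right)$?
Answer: $-48390288165$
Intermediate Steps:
$X = 3270075$ ($X = \left(-11085\right) \left(-295\right) = 3270075$)
$F{\left(z \right)} = -240$ ($F{\left(z \right)} = \left(-4\right)^{2} \left(-3\right) 5 = 16 \left(-3\right) 5 = \left(-48\right) 5 = -240$)
$\left(F{\left(132 \right)} + X\right) \left(-49841 + 35042\right) = \left(-240 + 3270075\right) \left(-49841 + 35042\right) = 3269835 \left(-14799\right) = -48390288165$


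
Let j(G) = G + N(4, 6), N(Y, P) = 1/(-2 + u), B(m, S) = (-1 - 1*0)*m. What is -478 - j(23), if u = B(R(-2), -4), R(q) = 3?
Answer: -2504/5 ≈ -500.80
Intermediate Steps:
B(m, S) = -m (B(m, S) = (-1 + 0)*m = -m)
u = -3 (u = -1*3 = -3)
N(Y, P) = -⅕ (N(Y, P) = 1/(-2 - 3) = 1/(-5) = -⅕)
j(G) = -⅕ + G (j(G) = G - ⅕ = -⅕ + G)
-478 - j(23) = -478 - (-⅕ + 23) = -478 - 1*114/5 = -478 - 114/5 = -2504/5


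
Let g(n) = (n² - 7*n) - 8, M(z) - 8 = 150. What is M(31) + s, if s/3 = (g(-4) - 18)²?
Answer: 1130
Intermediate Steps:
M(z) = 158 (M(z) = 8 + 150 = 158)
g(n) = -8 + n² - 7*n
s = 972 (s = 3*((-8 + (-4)² - 7*(-4)) - 18)² = 3*((-8 + 16 + 28) - 18)² = 3*(36 - 18)² = 3*18² = 3*324 = 972)
M(31) + s = 158 + 972 = 1130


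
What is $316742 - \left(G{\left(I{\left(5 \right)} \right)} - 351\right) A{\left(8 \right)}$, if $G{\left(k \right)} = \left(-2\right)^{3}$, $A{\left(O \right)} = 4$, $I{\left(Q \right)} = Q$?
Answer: $318178$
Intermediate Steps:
$G{\left(k \right)} = -8$
$316742 - \left(G{\left(I{\left(5 \right)} \right)} - 351\right) A{\left(8 \right)} = 316742 - \left(-8 - 351\right) 4 = 316742 - \left(-359\right) 4 = 316742 - -1436 = 316742 + 1436 = 318178$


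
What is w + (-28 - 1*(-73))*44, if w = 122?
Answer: 2102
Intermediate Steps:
w + (-28 - 1*(-73))*44 = 122 + (-28 - 1*(-73))*44 = 122 + (-28 + 73)*44 = 122 + 45*44 = 122 + 1980 = 2102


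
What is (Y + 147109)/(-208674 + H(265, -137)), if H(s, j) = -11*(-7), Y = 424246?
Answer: -571355/208597 ≈ -2.7390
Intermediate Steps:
H(s, j) = 77
(Y + 147109)/(-208674 + H(265, -137)) = (424246 + 147109)/(-208674 + 77) = 571355/(-208597) = 571355*(-1/208597) = -571355/208597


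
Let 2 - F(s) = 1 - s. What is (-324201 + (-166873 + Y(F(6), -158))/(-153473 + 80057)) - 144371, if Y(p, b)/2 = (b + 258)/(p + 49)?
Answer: -40133934263/85652 ≈ -4.6857e+5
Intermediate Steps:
F(s) = 1 + s (F(s) = 2 - (1 - s) = 2 + (-1 + s) = 1 + s)
Y(p, b) = 2*(258 + b)/(49 + p) (Y(p, b) = 2*((b + 258)/(p + 49)) = 2*((258 + b)/(49 + p)) = 2*(258 + b)/(49 + p))
(-324201 + (-166873 + Y(F(6), -158))/(-153473 + 80057)) - 144371 = (-324201 + (-166873 + 2*(258 - 158)/(49 + (1 + 6)))/(-153473 + 80057)) - 144371 = (-324201 + (-166873 + 2*100/(49 + 7))/(-73416)) - 144371 = (-324201 + (-166873 + 2*100/56)*(-1/73416)) - 144371 = (-324201 + (-166873 + 2*(1/56)*100)*(-1/73416)) - 144371 = (-324201 + (-166873 + 25/7)*(-1/73416)) - 144371 = (-324201 - 1168086/7*(-1/73416)) - 144371 = (-324201 + 194681/85652) - 144371 = -27768269371/85652 - 144371 = -40133934263/85652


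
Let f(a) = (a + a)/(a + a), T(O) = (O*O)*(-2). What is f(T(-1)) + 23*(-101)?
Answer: -2322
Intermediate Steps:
T(O) = -2*O² (T(O) = O²*(-2) = -2*O²)
f(a) = 1 (f(a) = (2*a)/((2*a)) = (2*a)*(1/(2*a)) = 1)
f(T(-1)) + 23*(-101) = 1 + 23*(-101) = 1 - 2323 = -2322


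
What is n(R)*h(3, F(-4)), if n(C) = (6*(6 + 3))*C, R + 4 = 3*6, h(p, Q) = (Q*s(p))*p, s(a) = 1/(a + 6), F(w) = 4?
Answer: 1008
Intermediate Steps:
s(a) = 1/(6 + a)
h(p, Q) = Q*p/(6 + p) (h(p, Q) = (Q/(6 + p))*p = Q*p/(6 + p))
R = 14 (R = -4 + 3*6 = -4 + 18 = 14)
n(C) = 54*C (n(C) = (6*9)*C = 54*C)
n(R)*h(3, F(-4)) = (54*14)*(4*3/(6 + 3)) = 756*(4*3/9) = 756*(4*3*(1/9)) = 756*(4/3) = 1008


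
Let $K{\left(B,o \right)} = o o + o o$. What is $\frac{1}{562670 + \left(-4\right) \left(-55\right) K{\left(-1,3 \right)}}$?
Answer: $\frac{1}{566630} \approx 1.7648 \cdot 10^{-6}$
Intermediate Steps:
$K{\left(B,o \right)} = 2 o^{2}$ ($K{\left(B,o \right)} = o^{2} + o^{2} = 2 o^{2}$)
$\frac{1}{562670 + \left(-4\right) \left(-55\right) K{\left(-1,3 \right)}} = \frac{1}{562670 + \left(-4\right) \left(-55\right) 2 \cdot 3^{2}} = \frac{1}{562670 + 220 \cdot 2 \cdot 9} = \frac{1}{562670 + 220 \cdot 18} = \frac{1}{562670 + 3960} = \frac{1}{566630}$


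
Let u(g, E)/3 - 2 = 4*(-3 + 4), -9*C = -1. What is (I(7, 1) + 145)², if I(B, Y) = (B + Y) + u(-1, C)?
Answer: 29241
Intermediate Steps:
C = ⅑ (C = -⅑*(-1) = ⅑ ≈ 0.11111)
u(g, E) = 18 (u(g, E) = 6 + 3*(4*(-3 + 4)) = 6 + 3*(4*1) = 6 + 3*4 = 6 + 12 = 18)
I(B, Y) = 18 + B + Y (I(B, Y) = (B + Y) + 18 = 18 + B + Y)
(I(7, 1) + 145)² = ((18 + 7 + 1) + 145)² = (26 + 145)² = 171² = 29241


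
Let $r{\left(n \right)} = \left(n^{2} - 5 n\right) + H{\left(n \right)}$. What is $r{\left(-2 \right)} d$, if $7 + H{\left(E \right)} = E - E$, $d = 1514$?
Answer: $10598$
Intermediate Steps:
$H{\left(E \right)} = -7$ ($H{\left(E \right)} = -7 + \left(E - E\right) = -7 + 0 = -7$)
$r{\left(n \right)} = -7 + n^{2} - 5 n$ ($r{\left(n \right)} = \left(n^{2} - 5 n\right) - 7 = -7 + n^{2} - 5 n$)
$r{\left(-2 \right)} d = \left(-7 + \left(-2\right)^{2} - -10\right) 1514 = \left(-7 + 4 + 10\right) 1514 = 7 \cdot 1514 = 10598$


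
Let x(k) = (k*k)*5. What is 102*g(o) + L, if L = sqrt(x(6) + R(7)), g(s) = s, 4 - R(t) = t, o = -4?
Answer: -408 + sqrt(177) ≈ -394.70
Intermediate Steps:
R(t) = 4 - t
x(k) = 5*k**2 (x(k) = k**2*5 = 5*k**2)
L = sqrt(177) (L = sqrt(5*6**2 + (4 - 1*7)) = sqrt(5*36 + (4 - 7)) = sqrt(180 - 3) = sqrt(177) ≈ 13.304)
102*g(o) + L = 102*(-4) + sqrt(177) = -408 + sqrt(177)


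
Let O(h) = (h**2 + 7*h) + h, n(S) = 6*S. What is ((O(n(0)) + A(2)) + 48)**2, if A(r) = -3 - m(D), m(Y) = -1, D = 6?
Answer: 2116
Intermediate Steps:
A(r) = -2 (A(r) = -3 - 1*(-1) = -3 + 1 = -2)
O(h) = h**2 + 8*h
((O(n(0)) + A(2)) + 48)**2 = (((6*0)*(8 + 6*0) - 2) + 48)**2 = ((0*(8 + 0) - 2) + 48)**2 = ((0*8 - 2) + 48)**2 = ((0 - 2) + 48)**2 = (-2 + 48)**2 = 46**2 = 2116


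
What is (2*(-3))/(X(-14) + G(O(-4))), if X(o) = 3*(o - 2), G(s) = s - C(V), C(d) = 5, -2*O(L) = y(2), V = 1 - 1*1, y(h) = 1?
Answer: 12/107 ≈ 0.11215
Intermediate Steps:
V = 0 (V = 1 - 1 = 0)
O(L) = -½ (O(L) = -½*1 = -½)
G(s) = -5 + s (G(s) = s - 1*5 = s - 5 = -5 + s)
X(o) = -6 + 3*o (X(o) = 3*(-2 + o) = -6 + 3*o)
(2*(-3))/(X(-14) + G(O(-4))) = (2*(-3))/((-6 + 3*(-14)) + (-5 - ½)) = -6/((-6 - 42) - 11/2) = -6/(-48 - 11/2) = -6/(-107/2) = -6*(-2/107) = 12/107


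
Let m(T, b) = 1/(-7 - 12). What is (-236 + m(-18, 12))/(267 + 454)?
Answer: -4485/13699 ≈ -0.32740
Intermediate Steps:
m(T, b) = -1/19 (m(T, b) = 1/(-19) = -1/19)
(-236 + m(-18, 12))/(267 + 454) = (-236 - 1/19)/(267 + 454) = -4485/19/721 = -4485/19*1/721 = -4485/13699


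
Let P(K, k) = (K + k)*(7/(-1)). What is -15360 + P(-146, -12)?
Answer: -14254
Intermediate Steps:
P(K, k) = -7*K - 7*k (P(K, k) = (K + k)*(7*(-1)) = (K + k)*(-7) = -7*K - 7*k)
-15360 + P(-146, -12) = -15360 + (-7*(-146) - 7*(-12)) = -15360 + (1022 + 84) = -15360 + 1106 = -14254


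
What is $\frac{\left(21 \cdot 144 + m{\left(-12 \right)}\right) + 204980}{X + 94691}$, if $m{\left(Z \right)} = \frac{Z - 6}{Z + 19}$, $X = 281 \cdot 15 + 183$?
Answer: $\frac{1456010}{693623} \approx 2.0991$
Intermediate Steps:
$X = 4398$ ($X = 4215 + 183 = 4398$)
$m{\left(Z \right)} = \frac{-6 + Z}{19 + Z}$
$\frac{\left(21 \cdot 144 + m{\left(-12 \right)}\right) + 204980}{X + 94691} = \frac{\left(21 \cdot 144 + \frac{-6 - 12}{19 - 12}\right) + 204980}{4398 + 94691} = \frac{\left(3024 + \frac{1}{7} \left(-18\right)\right) + 204980}{99089} = \left(\left(3024 + \frac{1}{7} \left(-18\right)\right) + 204980\right) \frac{1}{99089} = \left(\left(3024 - \frac{18}{7}\right) + 204980\right) \frac{1}{99089} = \left(\frac{21150}{7} + 204980\right) \frac{1}{99089} = \frac{1456010}{7} \cdot \frac{1}{99089} = \frac{1456010}{693623}$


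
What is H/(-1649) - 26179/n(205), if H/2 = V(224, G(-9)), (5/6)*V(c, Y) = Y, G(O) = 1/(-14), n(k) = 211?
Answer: -1510919719/12177865 ≈ -124.07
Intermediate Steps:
G(O) = -1/14
V(c, Y) = 6*Y/5
H = -6/35 (H = 2*((6/5)*(-1/14)) = 2*(-3/35) = -6/35 ≈ -0.17143)
H/(-1649) - 26179/n(205) = -6/35/(-1649) - 26179/211 = -6/35*(-1/1649) - 26179*1/211 = 6/57715 - 26179/211 = -1510919719/12177865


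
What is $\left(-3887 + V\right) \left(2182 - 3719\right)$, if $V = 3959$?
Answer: $-110664$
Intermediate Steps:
$\left(-3887 + V\right) \left(2182 - 3719\right) = \left(-3887 + 3959\right) \left(2182 - 3719\right) = 72 \left(-1537\right) = -110664$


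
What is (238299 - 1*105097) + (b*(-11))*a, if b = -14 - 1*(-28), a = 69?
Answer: 122576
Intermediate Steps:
b = 14 (b = -14 + 28 = 14)
(238299 - 1*105097) + (b*(-11))*a = (238299 - 1*105097) + (14*(-11))*69 = (238299 - 105097) - 154*69 = 133202 - 10626 = 122576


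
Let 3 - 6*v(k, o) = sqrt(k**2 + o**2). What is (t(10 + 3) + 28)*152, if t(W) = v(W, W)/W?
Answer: 55404/13 - 76*sqrt(2)/3 ≈ 4226.0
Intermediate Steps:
v(k, o) = 1/2 - sqrt(k**2 + o**2)/6
t(W) = (1/2 - sqrt(2)*sqrt(W**2)/6)/W (t(W) = (1/2 - sqrt(W**2 + W**2)/6)/W = (1/2 - sqrt(2)*sqrt(W**2)/6)/W)
(t(10 + 3) + 28)*152 = ((3 - sqrt(2)*sqrt((10 + 3)**2))/(6*(10 + 3)) + 28)*152 = ((1/6)*(3 - sqrt(2)*sqrt(13**2))/13 + 28)*152 = ((1/6)*(1/13)*(3 - sqrt(2)*sqrt(169)) + 28)*152 = ((1/6)*(1/13)*(3 - 1*sqrt(2)*13) + 28)*152 = ((1/6)*(1/13)*(3 - 13*sqrt(2)) + 28)*152 = ((1/26 - sqrt(2)/6) + 28)*152 = (729/26 - sqrt(2)/6)*152 = 55404/13 - 76*sqrt(2)/3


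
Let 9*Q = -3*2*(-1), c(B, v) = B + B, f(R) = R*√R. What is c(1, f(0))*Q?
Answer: 4/3 ≈ 1.3333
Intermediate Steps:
f(R) = R^(3/2)
c(B, v) = 2*B
Q = ⅔ (Q = (-3*2*(-1))/9 = (-6*(-1))/9 = (⅑)*6 = ⅔ ≈ 0.66667)
c(1, f(0))*Q = (2*1)*(⅔) = 2*(⅔) = 4/3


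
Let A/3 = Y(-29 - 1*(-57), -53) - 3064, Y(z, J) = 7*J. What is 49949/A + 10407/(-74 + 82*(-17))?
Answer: -180569267/15127740 ≈ -11.936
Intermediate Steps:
A = -10305 (A = 3*(7*(-53) - 3064) = 3*(-371 - 3064) = 3*(-3435) = -10305)
49949/A + 10407/(-74 + 82*(-17)) = 49949/(-10305) + 10407/(-74 + 82*(-17)) = 49949*(-1/10305) + 10407/(-74 - 1394) = -49949/10305 + 10407/(-1468) = -49949/10305 + 10407*(-1/1468) = -49949/10305 - 10407/1468 = -180569267/15127740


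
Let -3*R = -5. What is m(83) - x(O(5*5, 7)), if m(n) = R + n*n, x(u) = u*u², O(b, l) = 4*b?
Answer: -2979328/3 ≈ -9.9311e+5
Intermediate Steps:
R = 5/3 (R = -⅓*(-5) = 5/3 ≈ 1.6667)
x(u) = u³
m(n) = 5/3 + n² (m(n) = 5/3 + n*n = 5/3 + n²)
m(83) - x(O(5*5, 7)) = (5/3 + 83²) - (4*(5*5))³ = (5/3 + 6889) - (4*25)³ = 20672/3 - 1*100³ = 20672/3 - 1*1000000 = 20672/3 - 1000000 = -2979328/3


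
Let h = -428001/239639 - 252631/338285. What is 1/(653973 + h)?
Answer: 81066279115/53014952425115401 ≈ 1.5291e-6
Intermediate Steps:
h = -205326558494/81066279115 (h = -428001*1/239639 - 252631*1/338285 = -428001/239639 - 252631/338285 = -205326558494/81066279115 ≈ -2.5328)
1/(653973 + h) = 1/(653973 - 205326558494/81066279115) = 1/(53014952425115401/81066279115) = 81066279115/53014952425115401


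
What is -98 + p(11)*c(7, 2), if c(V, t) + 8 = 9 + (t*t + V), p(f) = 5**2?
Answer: 202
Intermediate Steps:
p(f) = 25
c(V, t) = 1 + V + t**2 (c(V, t) = -8 + (9 + (t*t + V)) = -8 + (9 + (t**2 + V)) = -8 + (9 + (V + t**2)) = -8 + (9 + V + t**2) = 1 + V + t**2)
-98 + p(11)*c(7, 2) = -98 + 25*(1 + 7 + 2**2) = -98 + 25*(1 + 7 + 4) = -98 + 25*12 = -98 + 300 = 202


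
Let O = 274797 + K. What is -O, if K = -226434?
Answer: -48363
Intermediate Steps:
O = 48363 (O = 274797 - 226434 = 48363)
-O = -1*48363 = -48363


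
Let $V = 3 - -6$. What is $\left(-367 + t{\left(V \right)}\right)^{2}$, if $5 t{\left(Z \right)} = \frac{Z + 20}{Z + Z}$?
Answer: $\frac{1089066001}{8100} \approx 1.3445 \cdot 10^{5}$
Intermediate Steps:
$V = 9$ ($V = 3 + 6 = 9$)
$t{\left(Z \right)} = \frac{20 + Z}{10 Z}$ ($t{\left(Z \right)} = \frac{\left(Z + 20\right) \frac{1}{Z + Z}}{5} = \frac{\left(20 + Z\right) \frac{1}{2 Z}}{5} = \frac{\frac{1}{2} \frac{1}{Z} \left(20 + Z\right)}{5} = \frac{20 + Z}{10 Z}$)
$\left(-367 + t{\left(V \right)}\right)^{2} = \left(-367 + \frac{20 + 9}{10 \cdot 9}\right)^{2} = \left(-367 + \frac{1}{10} \cdot \frac{1}{9} \cdot 29\right)^{2} = \left(-367 + \frac{29}{90}\right)^{2} = \left(- \frac{33001}{90}\right)^{2} = \frac{1089066001}{8100}$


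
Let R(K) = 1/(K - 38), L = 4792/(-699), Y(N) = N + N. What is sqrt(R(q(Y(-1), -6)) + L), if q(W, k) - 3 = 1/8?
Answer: 4*I*sqrt(202027310)/21669 ≈ 2.6238*I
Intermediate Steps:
Y(N) = 2*N
q(W, k) = 25/8 (q(W, k) = 3 + 1/8 = 25/8)
L = -4792/699 (L = 4792*(-1/699) = -4792/699 ≈ -6.8555)
R(K) = 1/(-38 + K)
sqrt(R(q(Y(-1), -6)) + L) = sqrt(1/(-38 + 25/8) - 4792/699) = sqrt(1/(-279/8) - 4792/699) = sqrt(-8/279 - 4792/699) = sqrt(-447520/65007) = 4*I*sqrt(202027310)/21669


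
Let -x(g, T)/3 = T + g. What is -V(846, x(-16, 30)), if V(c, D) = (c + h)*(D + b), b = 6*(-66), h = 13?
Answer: 376242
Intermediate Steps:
x(g, T) = -3*T - 3*g (x(g, T) = -3*(T + g) = -3*T - 3*g)
b = -396
V(c, D) = (-396 + D)*(13 + c) (V(c, D) = (c + 13)*(D - 396) = (13 + c)*(-396 + D) = (-396 + D)*(13 + c))
-V(846, x(-16, 30)) = -(-5148 - 396*846 + 13*(-3*30 - 3*(-16)) + (-3*30 - 3*(-16))*846) = -(-5148 - 335016 + 13*(-90 + 48) + (-90 + 48)*846) = -(-5148 - 335016 + 13*(-42) - 42*846) = -(-5148 - 335016 - 546 - 35532) = -1*(-376242) = 376242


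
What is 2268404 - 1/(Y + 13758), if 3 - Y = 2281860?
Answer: 5144964843997/2268099 ≈ 2.2684e+6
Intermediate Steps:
Y = -2281857 (Y = 3 - 1*2281860 = 3 - 2281860 = -2281857)
2268404 - 1/(Y + 13758) = 2268404 - 1/(-2281857 + 13758) = 2268404 - 1/(-2268099) = 2268404 - 1*(-1/2268099) = 2268404 + 1/2268099 = 5144964843997/2268099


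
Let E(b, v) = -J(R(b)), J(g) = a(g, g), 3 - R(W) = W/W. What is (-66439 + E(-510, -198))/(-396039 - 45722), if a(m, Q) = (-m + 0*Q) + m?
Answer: 66439/441761 ≈ 0.15040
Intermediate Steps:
R(W) = 2 (R(W) = 3 - W/W = 3 - 1*1 = 3 - 1 = 2)
a(m, Q) = 0 (a(m, Q) = (-m + 0) + m = -m + m = 0)
J(g) = 0
E(b, v) = 0 (E(b, v) = -1*0 = 0)
(-66439 + E(-510, -198))/(-396039 - 45722) = (-66439 + 0)/(-396039 - 45722) = -66439/(-441761) = -66439*(-1/441761) = 66439/441761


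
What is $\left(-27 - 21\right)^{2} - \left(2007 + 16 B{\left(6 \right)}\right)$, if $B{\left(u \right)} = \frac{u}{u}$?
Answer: $281$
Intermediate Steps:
$B{\left(u \right)} = 1$
$\left(-27 - 21\right)^{2} - \left(2007 + 16 B{\left(6 \right)}\right) = \left(-27 - 21\right)^{2} - \left(1511 + 512\right) = \left(-48\right)^{2} + \left(\left(-512 + \left(19 - 16\right)\right) - 1514\right) = 2304 + \left(\left(-512 + 3\right) - 1514\right) = 2304 - 2023 = 281$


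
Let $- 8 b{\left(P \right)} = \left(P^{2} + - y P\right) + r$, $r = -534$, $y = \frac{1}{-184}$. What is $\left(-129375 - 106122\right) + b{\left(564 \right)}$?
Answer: $- \frac{101270889}{368} \approx -2.7519 \cdot 10^{5}$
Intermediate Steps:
$y = - \frac{1}{184} \approx -0.0054348$
$b{\left(P \right)} = \frac{267}{4} - \frac{P^{2}}{8} - \frac{P}{1472}$ ($b{\left(P \right)} = - \frac{\left(P^{2} + \left(-1\right) \left(- \frac{1}{184}\right) P\right) - 534}{8} = - \frac{\left(P^{2} + \frac{P}{184}\right) - 534}{8} = - \frac{-534 + P^{2} + \frac{P}{184}}{8} = \frac{267}{4} - \frac{P^{2}}{8} - \frac{P}{1472}$)
$\left(-129375 - 106122\right) + b{\left(564 \right)} = \left(-129375 - 106122\right) - \left(- \frac{24423}{368} + 39762\right) = -235497 - \frac{14607993}{368} = - \frac{101270889}{368}$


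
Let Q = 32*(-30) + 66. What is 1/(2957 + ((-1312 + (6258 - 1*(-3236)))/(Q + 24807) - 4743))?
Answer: -23913/42700436 ≈ -0.00056002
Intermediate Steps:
Q = -894 (Q = -960 + 66 = -894)
1/(2957 + ((-1312 + (6258 - 1*(-3236)))/(Q + 24807) - 4743)) = 1/(2957 + ((-1312 + (6258 - 1*(-3236)))/(-894 + 24807) - 4743)) = 1/(2957 + ((-1312 + (6258 + 3236))/23913 - 4743)) = 1/(2957 + ((-1312 + 9494)*(1/23913) - 4743)) = 1/(2957 + (8182*(1/23913) - 4743)) = 1/(2957 + (8182/23913 - 4743)) = 1/(2957 - 113411177/23913) = 1/(-42700436/23913) = -23913/42700436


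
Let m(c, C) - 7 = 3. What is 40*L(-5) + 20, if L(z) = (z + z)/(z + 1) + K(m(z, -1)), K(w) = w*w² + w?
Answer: 40520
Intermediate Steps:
m(c, C) = 10 (m(c, C) = 7 + 3 = 10)
K(w) = w + w³ (K(w) = w³ + w = w + w³)
L(z) = 1010 + 2*z/(1 + z) (L(z) = (z + z)/(z + 1) + (10 + 10³) = (2*z)/(1 + z) + (10 + 1000) = 2*z/(1 + z) + 1010 = 1010 + 2*z/(1 + z))
40*L(-5) + 20 = 40*(2*(505 + 506*(-5))/(1 - 5)) + 20 = 40*(2*(505 - 2530)/(-4)) + 20 = 40*(2*(-¼)*(-2025)) + 20 = 40*(2025/2) + 20 = 40500 + 20 = 40520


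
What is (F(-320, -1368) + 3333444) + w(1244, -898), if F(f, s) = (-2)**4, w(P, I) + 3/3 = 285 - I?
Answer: 3334642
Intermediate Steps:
w(P, I) = 284 - I (w(P, I) = -1 + (285 - I) = 284 - I)
F(f, s) = 16
(F(-320, -1368) + 3333444) + w(1244, -898) = (16 + 3333444) + (284 - 1*(-898)) = 3333460 + (284 + 898) = 3333460 + 1182 = 3334642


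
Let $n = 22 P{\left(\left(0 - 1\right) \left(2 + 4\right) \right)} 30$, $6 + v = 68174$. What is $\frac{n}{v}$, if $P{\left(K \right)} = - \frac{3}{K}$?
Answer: $\frac{165}{34084} \approx 0.004841$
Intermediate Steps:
$v = 68168$ ($v = -6 + 68174 = 68168$)
$n = 330$ ($n = 22 \left(- \frac{3}{\left(0 - 1\right) \left(2 + 4\right)}\right) 30 = 22 \left(- \frac{3}{\left(-1\right) 6}\right) 30 = 22 \left(- \frac{3}{-6}\right) 30 = 22 \left(\left(-3\right) \left(- \frac{1}{6}\right)\right) 30 = 22 \cdot \frac{1}{2} \cdot 30 = 11 \cdot 30 = 330$)
$\frac{n}{v} = \frac{330}{68168} = 330 \cdot \frac{1}{68168} = \frac{165}{34084}$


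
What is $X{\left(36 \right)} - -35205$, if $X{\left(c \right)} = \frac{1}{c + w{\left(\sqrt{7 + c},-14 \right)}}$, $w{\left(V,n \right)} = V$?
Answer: $\frac{44111901}{1253} - \frac{\sqrt{43}}{1253} \approx 35205.0$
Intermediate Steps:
$X{\left(c \right)} = \frac{1}{c + \sqrt{7 + c}}$
$X{\left(36 \right)} - -35205 = \frac{1}{36 + \sqrt{7 + 36}} - -35205 = \frac{1}{36 + \sqrt{43}} + 35205 = 35205 + \frac{1}{36 + \sqrt{43}}$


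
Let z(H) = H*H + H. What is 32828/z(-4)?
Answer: 8207/3 ≈ 2735.7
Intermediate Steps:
z(H) = H + H² (z(H) = H² + H = H + H²)
32828/z(-4) = 32828/((-4*(1 - 4))) = 32828/((-4*(-3))) = 32828/12 = 32828*(1/12) = 8207/3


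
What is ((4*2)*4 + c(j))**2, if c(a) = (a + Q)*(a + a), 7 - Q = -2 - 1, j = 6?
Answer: 50176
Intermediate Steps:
Q = 10 (Q = 7 - (-2 - 1) = 7 - 1*(-3) = 7 + 3 = 10)
c(a) = 2*a*(10 + a) (c(a) = (a + 10)*(a + a) = (10 + a)*(2*a) = 2*a*(10 + a))
((4*2)*4 + c(j))**2 = ((4*2)*4 + 2*6*(10 + 6))**2 = (8*4 + 2*6*16)**2 = (32 + 192)**2 = 224**2 = 50176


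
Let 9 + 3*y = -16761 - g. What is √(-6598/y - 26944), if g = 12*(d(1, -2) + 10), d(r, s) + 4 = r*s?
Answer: I*√211684614599/2803 ≈ 164.14*I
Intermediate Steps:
d(r, s) = -4 + r*s
g = 48 (g = 12*((-4 + 1*(-2)) + 10) = 12*((-4 - 2) + 10) = 12*(-6 + 10) = 12*4 = 48)
y = -5606 (y = -3 + (-16761 - 1*48)/3 = -3 + (-16761 - 48)/3 = -3 + (⅓)*(-16809) = -3 - 5603 = -5606)
√(-6598/y - 26944) = √(-6598/(-5606) - 26944) = √(-6598*(-1/5606) - 26944) = √(3299/2803 - 26944) = √(-75520733/2803) = I*√211684614599/2803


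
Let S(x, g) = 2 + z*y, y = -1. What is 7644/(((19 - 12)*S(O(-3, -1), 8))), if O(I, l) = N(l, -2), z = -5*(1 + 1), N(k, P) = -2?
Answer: 91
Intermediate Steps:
z = -10 (z = -5*2 = -10)
O(I, l) = -2
S(x, g) = 12 (S(x, g) = 2 - 10*(-1) = 2 + 10 = 12)
7644/(((19 - 12)*S(O(-3, -1), 8))) = 7644/(((19 - 12)*12)) = 7644/((7*12)) = 7644/84 = 7644*(1/84) = 91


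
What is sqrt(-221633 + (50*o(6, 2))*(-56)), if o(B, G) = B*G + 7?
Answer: 27*I*sqrt(377) ≈ 524.25*I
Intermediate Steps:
o(B, G) = 7 + B*G
sqrt(-221633 + (50*o(6, 2))*(-56)) = sqrt(-221633 + (50*(7 + 6*2))*(-56)) = sqrt(-221633 + (50*(7 + 12))*(-56)) = sqrt(-221633 + (50*19)*(-56)) = sqrt(-221633 + 950*(-56)) = sqrt(-221633 - 53200) = sqrt(-274833) = 27*I*sqrt(377)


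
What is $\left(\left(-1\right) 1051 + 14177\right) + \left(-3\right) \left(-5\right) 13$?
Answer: $13321$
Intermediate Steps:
$\left(\left(-1\right) 1051 + 14177\right) + \left(-3\right) \left(-5\right) 13 = \left(-1051 + 14177\right) + 15 \cdot 13 = 13126 + 195 = 13321$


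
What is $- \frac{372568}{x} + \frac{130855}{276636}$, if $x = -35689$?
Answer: $\frac{107735805343}{9872862204} \approx 10.912$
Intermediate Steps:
$- \frac{372568}{x} + \frac{130855}{276636} = - \frac{372568}{-35689} + \frac{130855}{276636} = \left(-372568\right) \left(- \frac{1}{35689}\right) + 130855 \cdot \frac{1}{276636} = \frac{372568}{35689} + \frac{130855}{276636} = \frac{107735805343}{9872862204}$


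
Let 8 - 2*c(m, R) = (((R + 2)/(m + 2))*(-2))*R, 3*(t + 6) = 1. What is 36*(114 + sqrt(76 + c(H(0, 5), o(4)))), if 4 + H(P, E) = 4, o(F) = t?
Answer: 4104 + 6*sqrt(3254) ≈ 4446.3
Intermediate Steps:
t = -17/3 (t = -6 + (1/3)*1 = -6 + 1/3 = -17/3 ≈ -5.6667)
o(F) = -17/3
H(P, E) = 0 (H(P, E) = -4 + 4 = 0)
c(m, R) = 4 + R*(2 + R)/(2 + m) (c(m, R) = 4 - ((R + 2)/(m + 2))*(-2)*R/2 = 4 - ((2 + R)/(2 + m))*(-2)*R/2 = 4 - (-2*(2 + R)/(2 + m))*R/2 = 4 - (-1)*R*(2 + R)/(2 + m) = 4 + R*(2 + R)/(2 + m))
36*(114 + sqrt(76 + c(H(0, 5), o(4)))) = 36*(114 + sqrt(76 + (8 + (-17/3)**2 + 2*(-17/3) + 4*0)/(2 + 0))) = 36*(114 + sqrt(76 + (8 + 289/9 - 34/3 + 0)/2)) = 36*(114 + sqrt(76 + (1/2)*(259/9))) = 36*(114 + sqrt(76 + 259/18)) = 36*(114 + sqrt(1627/18)) = 36*(114 + sqrt(3254)/6) = 4104 + 6*sqrt(3254)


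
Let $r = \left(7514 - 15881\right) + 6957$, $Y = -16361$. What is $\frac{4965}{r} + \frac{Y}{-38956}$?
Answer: $- \frac{5678251}{1830932} \approx -3.1013$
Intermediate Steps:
$r = -1410$ ($r = -8367 + 6957 = -1410$)
$\frac{4965}{r} + \frac{Y}{-38956} = \frac{4965}{-1410} - \frac{16361}{-38956} = 4965 \left(- \frac{1}{1410}\right) - - \frac{16361}{38956} = - \frac{331}{94} + \frac{16361}{38956} = - \frac{5678251}{1830932}$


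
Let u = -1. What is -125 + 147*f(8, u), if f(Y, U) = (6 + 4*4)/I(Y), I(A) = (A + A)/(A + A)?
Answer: 3109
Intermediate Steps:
I(A) = 1 (I(A) = (2*A)/((2*A)) = (2*A)*(1/(2*A)) = 1)
f(Y, U) = 22 (f(Y, U) = (6 + 4*4)/1 = (6 + 16)*1 = 22*1 = 22)
-125 + 147*f(8, u) = -125 + 147*22 = -125 + 3234 = 3109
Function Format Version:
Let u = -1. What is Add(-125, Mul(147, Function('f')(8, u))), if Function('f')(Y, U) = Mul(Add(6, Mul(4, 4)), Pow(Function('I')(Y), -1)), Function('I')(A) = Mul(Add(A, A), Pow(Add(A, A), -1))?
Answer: 3109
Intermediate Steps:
Function('I')(A) = 1 (Function('I')(A) = Mul(Mul(2, A), Pow(Mul(2, A), -1)) = Mul(Mul(2, A), Mul(Rational(1, 2), Pow(A, -1))) = 1)
Function('f')(Y, U) = 22 (Function('f')(Y, U) = Mul(Add(6, Mul(4, 4)), Pow(1, -1)) = Mul(Add(6, 16), 1) = Mul(22, 1) = 22)
Add(-125, Mul(147, Function('f')(8, u))) = Add(-125, Mul(147, 22)) = Add(-125, 3234) = 3109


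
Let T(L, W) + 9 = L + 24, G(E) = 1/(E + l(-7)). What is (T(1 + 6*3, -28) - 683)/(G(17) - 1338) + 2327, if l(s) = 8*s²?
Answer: 1273695248/547241 ≈ 2327.5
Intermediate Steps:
G(E) = 1/(392 + E) (G(E) = 1/(E + 8*(-7)²) = 1/(E + 8*49) = 1/(E + 392) = 1/(392 + E))
T(L, W) = 15 + L (T(L, W) = -9 + (L + 24) = -9 + (24 + L) = 15 + L)
(T(1 + 6*3, -28) - 683)/(G(17) - 1338) + 2327 = ((15 + (1 + 6*3)) - 683)/(1/(392 + 17) - 1338) + 2327 = ((15 + (1 + 18)) - 683)/(1/409 - 1338) + 2327 = ((15 + 19) - 683)/(1/409 - 1338) + 2327 = (34 - 683)/(-547241/409) + 2327 = -649*(-409/547241) + 2327 = 265441/547241 + 2327 = 1273695248/547241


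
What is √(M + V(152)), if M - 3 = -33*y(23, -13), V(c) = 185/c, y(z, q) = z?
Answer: I*√4359626/76 ≈ 27.473*I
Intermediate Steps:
M = -756 (M = 3 - 33*23 = 3 - 759 = -756)
√(M + V(152)) = √(-756 + 185/152) = √(-114727/152) = I*√4359626/76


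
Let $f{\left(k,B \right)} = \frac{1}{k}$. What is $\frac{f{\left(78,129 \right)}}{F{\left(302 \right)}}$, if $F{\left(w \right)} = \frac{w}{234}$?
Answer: $\frac{3}{302} \approx 0.0099338$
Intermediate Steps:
$F{\left(w \right)} = \frac{w}{234}$ ($F{\left(w \right)} = w \frac{1}{234} = \frac{w}{234}$)
$\frac{f{\left(78,129 \right)}}{F{\left(302 \right)}} = \frac{1}{78 \cdot \frac{1}{234} \cdot 302} = \frac{1}{78 \cdot \frac{151}{117}} = \frac{1}{78} \cdot \frac{117}{151} = \frac{3}{302}$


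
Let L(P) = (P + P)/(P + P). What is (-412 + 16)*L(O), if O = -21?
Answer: -396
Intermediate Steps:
L(P) = 1 (L(P) = (2*P)/((2*P)) = (2*P)*(1/(2*P)) = 1)
(-412 + 16)*L(O) = (-412 + 16)*1 = -396*1 = -396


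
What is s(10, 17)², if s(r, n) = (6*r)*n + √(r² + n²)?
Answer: (1020 + √389)² ≈ 1.0810e+6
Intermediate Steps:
s(r, n) = √(n² + r²) + 6*n*r (s(r, n) = 6*n*r + √(n² + r²) = √(n² + r²) + 6*n*r)
s(10, 17)² = (√(17² + 10²) + 6*17*10)² = (√(289 + 100) + 1020)² = (√389 + 1020)² = (1020 + √389)²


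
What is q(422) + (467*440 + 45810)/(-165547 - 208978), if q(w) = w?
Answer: 31559652/74905 ≈ 421.33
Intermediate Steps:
q(422) + (467*440 + 45810)/(-165547 - 208978) = 422 + (467*440 + 45810)/(-165547 - 208978) = 422 + (205480 + 45810)/(-374525) = 422 + 251290*(-1/374525) = 422 - 50258/74905 = 31559652/74905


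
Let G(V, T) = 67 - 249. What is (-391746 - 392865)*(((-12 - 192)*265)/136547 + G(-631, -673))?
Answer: 19541218706154/136547 ≈ 1.4311e+8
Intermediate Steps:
G(V, T) = -182
(-391746 - 392865)*(((-12 - 192)*265)/136547 + G(-631, -673)) = (-391746 - 392865)*(((-12 - 192)*265)/136547 - 182) = -784611*(-204*265*(1/136547) - 182) = -784611*(-54060*1/136547 - 182) = -784611*(-54060/136547 - 182) = -784611*(-24905614/136547) = 19541218706154/136547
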